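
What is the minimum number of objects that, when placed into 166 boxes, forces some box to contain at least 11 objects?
n = (11 − 1)·166 + 1 = 1661

By the generalised pigeonhole principle, to guarantee some box contains ≥ r objects we need more than (r − 1) · k objects total. Threshold: n = (r − 1) · k + 1. With r = 11 and k = 166: n = 10 · 166 + 1 = 1660 + 1 = 1661. For n = 1660 = 10 · 166, we can put exactly 10 objects in every box, avoiding 11 in any single one — so 1661 is tight.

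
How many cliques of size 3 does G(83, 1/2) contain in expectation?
E[# K_3] = C(83, 3) · (1/2)^C(3, 2) = 91881 / 2^3 = 11485.125

For each 3-subset S of vertices (there are C(83, 3) = 91881 such S), let X_S = 1 if S induces a K_3 (all C(3, 2) = 3 edges present). Then P(X_S = 1) = (1/2)^3 = 1/8. By linearity of expectation, E[# K_3] = C(83, 3) · (1/2)^3 = 91881 / 8 = 11485.125.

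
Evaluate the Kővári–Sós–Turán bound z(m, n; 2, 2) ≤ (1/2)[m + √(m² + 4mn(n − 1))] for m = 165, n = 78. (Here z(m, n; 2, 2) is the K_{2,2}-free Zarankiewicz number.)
z(165, 78; 2, 2) ≤ (1/2)[165 + √(165² + 4·165·78·77)] = (1/2)[165 + √3991185] = 1081.3975

Kővári–Sós–Turán: let r_1, ..., r_165 be the row sums and z = Σ r_i the total number of 1s. Each pair of columns can share at most one row with both entries 1 (else a 2×2 all-ones block appears), so Σ_i C(r_i, 2) ≤ C(78, 2) = 3003. By convexity Σ_i C(r_i, 2) ≥ 165·C(z/165, 2) = z(z − 165)/(2·165), giving z² − 165z − 165·78·77 ≤ 0 and hence z ≤ (1/2)[165 + √(27225 + 4·990990)] = (1/2)[165 + √3991185] ≈ (1/2)(165 + 1997.795) = 1081.3975.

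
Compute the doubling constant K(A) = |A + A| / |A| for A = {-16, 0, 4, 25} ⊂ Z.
K = |A + A| / |A| = 10/4 = 5/2

Enumerate A + A = {a + b : a, b ∈ A}. With |A| = 4, there are |A|^2 = 16 ordered sum pairs; collecting distinct values, A + A = {-32, -16, -12, 0, 4, 8, 9, 25, 29, 50}, so |A + A| = 10. Thus K = 10/4 = 5/2. For comparison, the minimum possible |A + A| over all 4-element sets is 2·4 − 1 = 7 (so min K = 7/4), attained only by arithmetic progressions.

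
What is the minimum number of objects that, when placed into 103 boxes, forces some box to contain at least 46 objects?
n = (46 − 1)·103 + 1 = 4636

By the generalised pigeonhole principle, to guarantee some box contains ≥ r objects we need more than (r − 1) · k objects total. Threshold: n = (r − 1) · k + 1. With r = 46 and k = 103: n = 45 · 103 + 1 = 4635 + 1 = 4636. For n = 4635 = 45 · 103, we can put exactly 45 objects in every box, avoiding 46 in any single one — so 4636 is tight.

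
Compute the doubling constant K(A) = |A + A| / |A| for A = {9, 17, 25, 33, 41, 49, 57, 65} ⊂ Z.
K = |A + A| / |A| = 15/8

Enumerate A + A = {a + b : a, b ∈ A}. With |A| = 8, there are |A|^2 = 64 ordered sum pairs; collecting distinct values, A + A = {18, 26, 34, 42, 50, 58, 66, 74, 82, 90, 98, 106, 114, 122, 130}, so |A + A| = 15. Thus K = 15/8. Here |A + A| = 2|A| − 1 = 15, the minimum possible — so K = 15/8 is minimal, which holds iff A is an arithmetic progression.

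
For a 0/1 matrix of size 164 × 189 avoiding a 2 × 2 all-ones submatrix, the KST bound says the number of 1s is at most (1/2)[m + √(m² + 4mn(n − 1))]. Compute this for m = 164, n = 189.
z(164, 189; 2, 2) ≤ (1/2)[164 + √(164² + 4·164·189·188)] = (1/2)[164 + √23335888] = 2497.3617

Kővári–Sós–Turán: let r_1, ..., r_164 be the row sums and z = Σ r_i the total number of 1s. Each pair of columns can share at most one row with both entries 1 (else a 2×2 all-ones block appears), so Σ_i C(r_i, 2) ≤ C(189, 2) = 17766. By convexity Σ_i C(r_i, 2) ≥ 164·C(z/164, 2) = z(z − 164)/(2·164), giving z² − 164z − 164·189·188 ≤ 0 and hence z ≤ (1/2)[164 + √(26896 + 4·5827248)] = (1/2)[164 + √23335888] ≈ (1/2)(164 + 4830.7233) = 2497.3617.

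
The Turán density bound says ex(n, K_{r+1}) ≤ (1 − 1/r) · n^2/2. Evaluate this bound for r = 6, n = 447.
Turán density bound = (5/6) · 447^2/2 = 333015/4 ≈ 83253.75

Turán's theorem: ex(n, K_{r+1}) is achieved by the complete r-partite Turán graph T(n, r) with parts as balanced as possible, and is at most (1 − 1/r) · n^2/2. For r = 6, n = 447: the density bound is (5/6) · 199809/2 = 333015/4 ≈ 83253.75. The integer-valued extremum is e(T(447, 6)) = 83253, which is strictly less than the density bound 333015/4 since 6 ∤ 447 (the parts of T(447, 6) cannot all be equal).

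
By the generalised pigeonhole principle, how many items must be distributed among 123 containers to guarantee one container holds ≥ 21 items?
n = (21 − 1)·123 + 1 = 2461

By the generalised pigeonhole principle, to guarantee some box contains ≥ r objects we need more than (r − 1) · k objects total. Threshold: n = (r − 1) · k + 1. With r = 21 and k = 123: n = 20 · 123 + 1 = 2460 + 1 = 2461. For n = 2460 = 20 · 123, we can put exactly 20 objects in every box, avoiding 21 in any single one — so 2461 is tight.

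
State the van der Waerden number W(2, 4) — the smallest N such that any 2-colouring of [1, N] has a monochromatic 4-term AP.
W(2, 4) = 35

W(2, 4) = 35. The lower bound W(2, 4) > 34 comes from an explicit good 2-colouring of [1, 34]; the upper bound W(2, 4) ≤ 35 was verified by exhaustive search over 2-colourings of [1, 35].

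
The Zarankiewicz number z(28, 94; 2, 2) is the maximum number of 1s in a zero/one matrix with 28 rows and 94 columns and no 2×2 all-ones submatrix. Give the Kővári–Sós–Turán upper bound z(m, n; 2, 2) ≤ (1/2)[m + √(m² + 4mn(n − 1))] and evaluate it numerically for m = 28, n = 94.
z(28, 94; 2, 2) ≤ (1/2)[28 + √(28² + 4·28·94·93)] = (1/2)[28 + √979888] = 508.9465

Kővári–Sós–Turán: let r_1, ..., r_28 be the row sums and z = Σ r_i the total number of 1s. Each pair of columns can share at most one row with both entries 1 (else a 2×2 all-ones block appears), so Σ_i C(r_i, 2) ≤ C(94, 2) = 4371. By convexity Σ_i C(r_i, 2) ≥ 28·C(z/28, 2) = z(z − 28)/(2·28), giving z² − 28z − 28·94·93 ≤ 0 and hence z ≤ (1/2)[28 + √(784 + 4·244776)] = (1/2)[28 + √979888] ≈ (1/2)(28 + 989.8929) = 508.9465.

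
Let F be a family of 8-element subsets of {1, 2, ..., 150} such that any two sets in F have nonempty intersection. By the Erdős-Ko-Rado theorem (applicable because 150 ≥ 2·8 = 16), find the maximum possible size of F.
max |F| = C(149, 7) = 280384608504

Erdős-Ko-Rado (1961): when n ≥ 2k, max |F| = C(n−1, k−1). The bound is attained by the star {A : i ∈ A} for any fixed i ∈ [n]. Here C(150−1, 8−1) = C(149, 7) = 280384608504.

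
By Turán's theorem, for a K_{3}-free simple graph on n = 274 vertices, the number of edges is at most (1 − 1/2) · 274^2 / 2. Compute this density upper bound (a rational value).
Turán density bound = (1/2) · 274^2/2 = 18769

Turán's theorem: ex(n, K_{r+1}) is achieved by the complete r-partite Turán graph T(n, r) with parts as balanced as possible, and is at most (1 − 1/r) · n^2/2. For r = 2, n = 274: the density bound is (1/2) · 75076/2 = 18769. Since 2 ∣ 274, the Turán graph T(274, 2) has parts of equal size 137, and its edge count e(T(274, 2)) = 18769 attains the density bound exactly.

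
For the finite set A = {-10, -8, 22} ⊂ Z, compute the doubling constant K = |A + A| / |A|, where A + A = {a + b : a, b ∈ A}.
K = |A + A| / |A| = 6/3 = 2

Enumerate A + A = {a + b : a, b ∈ A}. With |A| = 3, there are |A|^2 = 9 ordered sum pairs; collecting distinct values, A + A = {-20, -18, -16, 12, 14, 44}, so |A + A| = 6. Thus K = 6/3 = 2. For comparison, the minimum possible |A + A| over all 3-element sets is 2·3 − 1 = 5 (so min K = 5/3), attained only by arithmetic progressions.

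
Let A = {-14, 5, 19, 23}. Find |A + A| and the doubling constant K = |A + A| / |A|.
K = |A + A| / |A| = 10/4 = 5/2

Enumerate A + A = {a + b : a, b ∈ A}. With |A| = 4, there are |A|^2 = 16 ordered sum pairs; collecting distinct values, A + A = {-28, -9, 5, 9, 10, 24, 28, 38, 42, 46}, so |A + A| = 10. Thus K = 10/4 = 5/2. For comparison, the minimum possible |A + A| over all 4-element sets is 2·4 − 1 = 7 (so min K = 7/4), attained only by arithmetic progressions.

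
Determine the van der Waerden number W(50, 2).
W(50, 2) = 50 + 1 = 51

A 2-term AP is any pair of integers, so a monochromatic 2-AP exists iff some colour is used at least twice. With 50 colours, the colouring i ↦ i on {1, ..., 50} uses each colour once, avoiding any monochromatic pair, so W(50, 2) > 50. For {1, ..., 51}, pigeonhole forces two integers of the same colour, which form a monochromatic 2-AP. Hence W(50, 2) = 51.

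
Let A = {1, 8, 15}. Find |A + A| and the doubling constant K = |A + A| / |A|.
K = |A + A| / |A| = 5/3

Enumerate A + A = {a + b : a, b ∈ A}. With |A| = 3, there are |A|^2 = 9 ordered sum pairs; collecting distinct values, A + A = {2, 9, 16, 23, 30}, so |A + A| = 5. Thus K = 5/3. Here |A + A| = 2|A| − 1 = 5, the minimum possible — so K = 5/3 is minimal, which holds iff A is an arithmetic progression.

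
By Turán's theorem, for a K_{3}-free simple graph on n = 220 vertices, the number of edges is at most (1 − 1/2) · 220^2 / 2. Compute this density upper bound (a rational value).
Turán density bound = (1/2) · 220^2/2 = 12100

Turán's theorem: ex(n, K_{r+1}) is achieved by the complete r-partite Turán graph T(n, r) with parts as balanced as possible, and is at most (1 − 1/r) · n^2/2. For r = 2, n = 220: the density bound is (1/2) · 48400/2 = 12100. Since 2 ∣ 220, the Turán graph T(220, 2) has parts of equal size 110, and its edge count e(T(220, 2)) = 12100 attains the density bound exactly.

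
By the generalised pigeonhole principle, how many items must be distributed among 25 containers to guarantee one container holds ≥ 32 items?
n = (32 − 1)·25 + 1 = 776

By the generalised pigeonhole principle, to guarantee some box contains ≥ r objects we need more than (r − 1) · k objects total. Threshold: n = (r − 1) · k + 1. With r = 32 and k = 25: n = 31 · 25 + 1 = 775 + 1 = 776. For n = 775 = 31 · 25, we can put exactly 31 objects in every box, avoiding 32 in any single one — so 776 is tight.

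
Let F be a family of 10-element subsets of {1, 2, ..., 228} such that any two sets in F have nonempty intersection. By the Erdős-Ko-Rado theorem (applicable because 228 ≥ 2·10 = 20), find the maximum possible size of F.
max |F| = C(227, 9) = 3755940526066300

Erdős-Ko-Rado (1961): when n ≥ 2k, max |F| = C(n−1, k−1). The bound is attained by the star {A : i ∈ A} for any fixed i ∈ [n]. Here C(228−1, 10−1) = C(227, 9) = 3755940526066300.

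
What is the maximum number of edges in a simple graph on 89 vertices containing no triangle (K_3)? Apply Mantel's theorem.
ex(89, K_3) = ⌊89^2/4⌋ = 1980

Mantel (1907): a triangle-free graph on n vertices has at most ⌊n^2/4⌋ edges, with equality for the complete bipartite graph K_{⌊n/2⌋, ⌈n/2⌉}. For n = 89: ⌊89^2/4⌋ = ⌊7921/4⌋ = 1980. The extremal graph is K_{44, 45}, which has 44·45 = 1980 edges.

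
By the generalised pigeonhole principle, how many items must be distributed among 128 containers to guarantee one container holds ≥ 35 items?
n = (35 − 1)·128 + 1 = 4353

By the generalised pigeonhole principle, to guarantee some box contains ≥ r objects we need more than (r − 1) · k objects total. Threshold: n = (r − 1) · k + 1. With r = 35 and k = 128: n = 34 · 128 + 1 = 4352 + 1 = 4353. For n = 4352 = 34 · 128, we can put exactly 34 objects in every box, avoiding 35 in any single one — so 4353 is tight.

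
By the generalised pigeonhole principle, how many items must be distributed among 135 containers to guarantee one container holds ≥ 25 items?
n = (25 − 1)·135 + 1 = 3241

By the generalised pigeonhole principle, to guarantee some box contains ≥ r objects we need more than (r − 1) · k objects total. Threshold: n = (r − 1) · k + 1. With r = 25 and k = 135: n = 24 · 135 + 1 = 3240 + 1 = 3241. For n = 3240 = 24 · 135, we can put exactly 24 objects in every box, avoiding 25 in any single one — so 3241 is tight.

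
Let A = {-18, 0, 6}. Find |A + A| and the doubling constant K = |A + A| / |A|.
K = |A + A| / |A| = 6/3 = 2

Enumerate A + A = {a + b : a, b ∈ A}. With |A| = 3, there are |A|^2 = 9 ordered sum pairs; collecting distinct values, A + A = {-36, -18, -12, 0, 6, 12}, so |A + A| = 6. Thus K = 6/3 = 2. For comparison, the minimum possible |A + A| over all 3-element sets is 2·3 − 1 = 5 (so min K = 5/3), attained only by arithmetic progressions.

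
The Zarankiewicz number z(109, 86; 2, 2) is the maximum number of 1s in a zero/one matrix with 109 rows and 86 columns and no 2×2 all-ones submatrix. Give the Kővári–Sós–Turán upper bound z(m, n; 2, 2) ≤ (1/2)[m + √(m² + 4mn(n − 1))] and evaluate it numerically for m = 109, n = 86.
z(109, 86; 2, 2) ≤ (1/2)[109 + √(109² + 4·109·86·85)] = (1/2)[109 + √3199041] = 948.7932

Kővári–Sós–Turán: let r_1, ..., r_109 be the row sums and z = Σ r_i the total number of 1s. Each pair of columns can share at most one row with both entries 1 (else a 2×2 all-ones block appears), so Σ_i C(r_i, 2) ≤ C(86, 2) = 3655. By convexity Σ_i C(r_i, 2) ≥ 109·C(z/109, 2) = z(z − 109)/(2·109), giving z² − 109z − 109·86·85 ≤ 0 and hence z ≤ (1/2)[109 + √(11881 + 4·796790)] = (1/2)[109 + √3199041] ≈ (1/2)(109 + 1788.5863) = 948.7932.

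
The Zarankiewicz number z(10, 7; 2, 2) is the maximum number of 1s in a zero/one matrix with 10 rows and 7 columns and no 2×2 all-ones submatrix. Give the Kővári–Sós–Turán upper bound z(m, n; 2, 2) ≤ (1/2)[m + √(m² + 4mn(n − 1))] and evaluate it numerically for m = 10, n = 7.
z(10, 7; 2, 2) ≤ (1/2)[10 + √(10² + 4·10·7·6)] = (1/2)[10 + √1780] = 26.095

Kővári–Sós–Turán: let r_1, ..., r_10 be the row sums and z = Σ r_i the total number of 1s. Each pair of columns can share at most one row with both entries 1 (else a 2×2 all-ones block appears), so Σ_i C(r_i, 2) ≤ C(7, 2) = 21. By convexity Σ_i C(r_i, 2) ≥ 10·C(z/10, 2) = z(z − 10)/(2·10), giving z² − 10z − 10·7·6 ≤ 0 and hence z ≤ (1/2)[10 + √(100 + 4·420)] = (1/2)[10 + √1780] ≈ (1/2)(10 + 42.19) = 26.095.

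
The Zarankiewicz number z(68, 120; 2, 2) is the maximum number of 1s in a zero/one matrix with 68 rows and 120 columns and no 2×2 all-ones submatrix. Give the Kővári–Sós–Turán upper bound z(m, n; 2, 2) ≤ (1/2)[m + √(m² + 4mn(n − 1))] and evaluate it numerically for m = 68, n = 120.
z(68, 120; 2, 2) ≤ (1/2)[68 + √(68² + 4·68·120·119)] = (1/2)[68 + √3888784] = 1020

Kővári–Sós–Turán: let r_1, ..., r_68 be the row sums and z = Σ r_i the total number of 1s. Each pair of columns can share at most one row with both entries 1 (else a 2×2 all-ones block appears), so Σ_i C(r_i, 2) ≤ C(120, 2) = 7140. By convexity Σ_i C(r_i, 2) ≥ 68·C(z/68, 2) = z(z − 68)/(2·68), giving z² − 68z − 68·120·119 ≤ 0 and hence z ≤ (1/2)[68 + √(4624 + 4·971040)] = (1/2)[68 + √3888784] ≈ (1/2)(68 + 1972) = 1020.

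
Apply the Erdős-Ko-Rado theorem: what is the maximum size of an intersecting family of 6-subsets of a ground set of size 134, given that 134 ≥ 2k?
max |F| = C(133, 5) = 321402081

Erdős-Ko-Rado (1961): when n ≥ 2k, max |F| = C(n−1, k−1). The bound is attained by the star {A : i ∈ A} for any fixed i ∈ [n]. Here C(134−1, 6−1) = C(133, 5) = 321402081.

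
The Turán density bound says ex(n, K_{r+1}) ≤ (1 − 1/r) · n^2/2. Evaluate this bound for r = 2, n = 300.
Turán density bound = (1/2) · 300^2/2 = 22500

Turán's theorem: ex(n, K_{r+1}) is achieved by the complete r-partite Turán graph T(n, r) with parts as balanced as possible, and is at most (1 − 1/r) · n^2/2. For r = 2, n = 300: the density bound is (1/2) · 90000/2 = 22500. Since 2 ∣ 300, the Turán graph T(300, 2) has parts of equal size 150, and its edge count e(T(300, 2)) = 22500 attains the density bound exactly.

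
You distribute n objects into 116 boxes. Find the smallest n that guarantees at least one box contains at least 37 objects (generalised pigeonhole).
n = (37 − 1)·116 + 1 = 4177

By the generalised pigeonhole principle, to guarantee some box contains ≥ r objects we need more than (r − 1) · k objects total. Threshold: n = (r − 1) · k + 1. With r = 37 and k = 116: n = 36 · 116 + 1 = 4176 + 1 = 4177. For n = 4176 = 36 · 116, we can put exactly 36 objects in every box, avoiding 37 in any single one — so 4177 is tight.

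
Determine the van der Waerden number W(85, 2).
W(85, 2) = 85 + 1 = 86

A 2-term AP is any pair of integers, so a monochromatic 2-AP exists iff some colour is used at least twice. With 85 colours, the colouring i ↦ i on {1, ..., 85} uses each colour once, avoiding any monochromatic pair, so W(85, 2) > 85. For {1, ..., 86}, pigeonhole forces two integers of the same colour, which form a monochromatic 2-AP. Hence W(85, 2) = 86.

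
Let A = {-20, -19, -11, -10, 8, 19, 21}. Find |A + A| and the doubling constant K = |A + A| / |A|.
K = |A + A| / |A| = 27/7

Enumerate A + A = {a + b : a, b ∈ A}. With |A| = 7, there are |A|^2 = 49 ordered sum pairs; collecting distinct values, A + A = {-40, -39, -38, -31, -30, -29, -22, -21, -20, -12, -11, -3, -2, -1, 0, 1, 2, 8, 9, 10, 11, 16, 27, 29, 38, 40, 42}, so |A + A| = 27. Thus K = 27/7. For comparison, the minimum possible |A + A| over all 7-element sets is 2·7 − 1 = 13 (so min K = 13/7), attained only by arithmetic progressions.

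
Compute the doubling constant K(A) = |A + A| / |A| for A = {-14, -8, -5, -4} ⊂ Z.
K = |A + A| / |A| = 10/4 = 5/2

Enumerate A + A = {a + b : a, b ∈ A}. With |A| = 4, there are |A|^2 = 16 ordered sum pairs; collecting distinct values, A + A = {-28, -22, -19, -18, -16, -13, -12, -10, -9, -8}, so |A + A| = 10. Thus K = 10/4 = 5/2. For comparison, the minimum possible |A + A| over all 4-element sets is 2·4 − 1 = 7 (so min K = 7/4), attained only by arithmetic progressions.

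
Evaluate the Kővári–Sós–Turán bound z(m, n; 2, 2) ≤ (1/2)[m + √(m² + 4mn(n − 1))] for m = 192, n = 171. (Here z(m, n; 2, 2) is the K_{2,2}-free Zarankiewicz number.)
z(192, 171; 2, 2) ≤ (1/2)[192 + √(192² + 4·192·171·170)] = (1/2)[192 + √22362624] = 2460.4568

Kővári–Sós–Turán: let r_1, ..., r_192 be the row sums and z = Σ r_i the total number of 1s. Each pair of columns can share at most one row with both entries 1 (else a 2×2 all-ones block appears), so Σ_i C(r_i, 2) ≤ C(171, 2) = 14535. By convexity Σ_i C(r_i, 2) ≥ 192·C(z/192, 2) = z(z − 192)/(2·192), giving z² − 192z − 192·171·170 ≤ 0 and hence z ≤ (1/2)[192 + √(36864 + 4·5581440)] = (1/2)[192 + √22362624] ≈ (1/2)(192 + 4728.9136) = 2460.4568.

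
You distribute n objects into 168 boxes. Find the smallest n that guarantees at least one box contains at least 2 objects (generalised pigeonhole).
n = (2 − 1)·168 + 1 = 169

By the generalised pigeonhole principle, to guarantee some box contains ≥ r objects we need more than (r − 1) · k objects total. Threshold: n = (r − 1) · k + 1. With r = 2 and k = 168: n = 1 · 168 + 1 = 168 + 1 = 169. For n = 168 = 1 · 168, we can put exactly 1 objects in every box, avoiding 2 in any single one — so 169 is tight.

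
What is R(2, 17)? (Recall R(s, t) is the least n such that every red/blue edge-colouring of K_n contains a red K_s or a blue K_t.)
R(2, 17) = 17

R(2, k) = k for all k ≥ 2: in a 2-colouring of K_k, either some edge is red (a red K_2) or all edges are blue (a blue K_k). And K_{16} coloured all-blue has no blue K_17, so R(2, 17) > 16. Hence R(2, 17) = 17.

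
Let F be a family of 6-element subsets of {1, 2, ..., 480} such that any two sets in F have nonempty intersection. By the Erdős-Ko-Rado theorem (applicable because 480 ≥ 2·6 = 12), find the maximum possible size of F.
max |F| = C(479, 5) = 205779025095

The Erdős-Ko-Rado theorem states: for n ≥ 2k, an intersecting family of k-subsets of an n-element set has size at most C(n − 1, k − 1), with equality for 'star' families {A ⊆ [n] : |A| = k, i ∈ A} (fix an element i). For n = 480, k = 6: C(479, 5) = 205779025095.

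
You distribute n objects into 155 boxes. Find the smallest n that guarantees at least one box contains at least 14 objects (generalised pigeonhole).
n = (14 − 1)·155 + 1 = 2016

By the generalised pigeonhole principle, to guarantee some box contains ≥ r objects we need more than (r − 1) · k objects total. Threshold: n = (r − 1) · k + 1. With r = 14 and k = 155: n = 13 · 155 + 1 = 2015 + 1 = 2016. For n = 2015 = 13 · 155, we can put exactly 13 objects in every box, avoiding 14 in any single one — so 2016 is tight.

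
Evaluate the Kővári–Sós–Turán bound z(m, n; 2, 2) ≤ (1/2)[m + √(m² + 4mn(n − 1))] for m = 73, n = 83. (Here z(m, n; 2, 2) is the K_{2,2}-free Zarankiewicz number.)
z(73, 83; 2, 2) ≤ (1/2)[73 + √(73² + 4·73·83·82)] = (1/2)[73 + √1992681] = 742.3118

Kővári–Sós–Turán: let r_1, ..., r_73 be the row sums and z = Σ r_i the total number of 1s. Each pair of columns can share at most one row with both entries 1 (else a 2×2 all-ones block appears), so Σ_i C(r_i, 2) ≤ C(83, 2) = 3403. By convexity Σ_i C(r_i, 2) ≥ 73·C(z/73, 2) = z(z − 73)/(2·73), giving z² − 73z − 73·83·82 ≤ 0 and hence z ≤ (1/2)[73 + √(5329 + 4·496838)] = (1/2)[73 + √1992681] ≈ (1/2)(73 + 1411.6235) = 742.3118.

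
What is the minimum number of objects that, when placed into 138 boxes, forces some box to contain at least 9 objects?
n = (9 − 1)·138 + 1 = 1105

By the generalised pigeonhole principle, to guarantee some box contains ≥ r objects we need more than (r − 1) · k objects total. Threshold: n = (r − 1) · k + 1. With r = 9 and k = 138: n = 8 · 138 + 1 = 1104 + 1 = 1105. For n = 1104 = 8 · 138, we can put exactly 8 objects in every box, avoiding 9 in any single one — so 1105 is tight.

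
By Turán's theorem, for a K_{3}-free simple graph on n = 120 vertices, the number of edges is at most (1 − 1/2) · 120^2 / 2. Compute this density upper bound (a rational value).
Turán density bound = (1/2) · 120^2/2 = 3600

Turán's theorem: ex(n, K_{r+1}) is achieved by the complete r-partite Turán graph T(n, r) with parts as balanced as possible, and is at most (1 − 1/r) · n^2/2. For r = 2, n = 120: the density bound is (1/2) · 14400/2 = 3600. Since 2 ∣ 120, the Turán graph T(120, 2) has parts of equal size 60, and its edge count e(T(120, 2)) = 3600 attains the density bound exactly.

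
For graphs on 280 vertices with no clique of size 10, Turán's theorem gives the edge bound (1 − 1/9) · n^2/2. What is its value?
Turán density bound = (8/9) · 280^2/2 = 313600/9 ≈ 34844.4444

Turán's theorem: ex(n, K_{r+1}) is achieved by the complete r-partite Turán graph T(n, r) with parts as balanced as possible, and is at most (1 − 1/r) · n^2/2. For r = 9, n = 280: the density bound is (8/9) · 78400/2 = 313600/9 ≈ 34844.4444. The integer-valued extremum is e(T(280, 9)) = 34844, which is strictly less than the density bound 313600/9 since 9 ∤ 280 (the parts of T(280, 9) cannot all be equal).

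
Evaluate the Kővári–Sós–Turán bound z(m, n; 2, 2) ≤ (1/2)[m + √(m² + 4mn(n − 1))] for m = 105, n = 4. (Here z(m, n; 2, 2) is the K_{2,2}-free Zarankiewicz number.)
z(105, 4; 2, 2) ≤ (1/2)[105 + √(105² + 4·105·4·3)] = (1/2)[105 + √16065] = 115.8739

Kővári–Sós–Turán: let r_1, ..., r_105 be the row sums and z = Σ r_i the total number of 1s. Each pair of columns can share at most one row with both entries 1 (else a 2×2 all-ones block appears), so Σ_i C(r_i, 2) ≤ C(4, 2) = 6. By convexity Σ_i C(r_i, 2) ≥ 105·C(z/105, 2) = z(z − 105)/(2·105), giving z² − 105z − 105·4·3 ≤ 0 and hence z ≤ (1/2)[105 + √(11025 + 4·1260)] = (1/2)[105 + √16065] ≈ (1/2)(105 + 126.7478) = 115.8739.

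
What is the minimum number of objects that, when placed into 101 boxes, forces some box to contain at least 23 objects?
n = (23 − 1)·101 + 1 = 2223

By the generalised pigeonhole principle, to guarantee some box contains ≥ r objects we need more than (r − 1) · k objects total. Threshold: n = (r − 1) · k + 1. With r = 23 and k = 101: n = 22 · 101 + 1 = 2222 + 1 = 2223. For n = 2222 = 22 · 101, we can put exactly 22 objects in every box, avoiding 23 in any single one — so 2223 is tight.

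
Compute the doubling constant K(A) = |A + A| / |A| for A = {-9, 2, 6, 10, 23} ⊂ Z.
K = |A + A| / |A| = 14/5

Enumerate A + A = {a + b : a, b ∈ A}. With |A| = 5, there are |A|^2 = 25 ordered sum pairs; collecting distinct values, A + A = {-18, -7, -3, 1, 4, 8, 12, 14, 16, 20, 25, 29, 33, 46}, so |A + A| = 14. Thus K = 14/5. For comparison, the minimum possible |A + A| over all 5-element sets is 2·5 − 1 = 9 (so min K = 9/5), attained only by arithmetic progressions.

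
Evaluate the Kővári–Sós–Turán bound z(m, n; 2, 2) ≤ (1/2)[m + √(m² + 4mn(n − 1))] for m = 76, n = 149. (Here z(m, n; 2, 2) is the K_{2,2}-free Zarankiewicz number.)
z(76, 149; 2, 2) ≤ (1/2)[76 + √(76² + 4·76·149·148)] = (1/2)[76 + √6709584] = 1333.1432

Kővári–Sós–Turán: let r_1, ..., r_76 be the row sums and z = Σ r_i the total number of 1s. Each pair of columns can share at most one row with both entries 1 (else a 2×2 all-ones block appears), so Σ_i C(r_i, 2) ≤ C(149, 2) = 11026. By convexity Σ_i C(r_i, 2) ≥ 76·C(z/76, 2) = z(z − 76)/(2·76), giving z² − 76z − 76·149·148 ≤ 0 and hence z ≤ (1/2)[76 + √(5776 + 4·1675952)] = (1/2)[76 + √6709584] ≈ (1/2)(76 + 2590.2865) = 1333.1432.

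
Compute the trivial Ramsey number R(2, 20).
R(2, 20) = 20

R(2, k) = k for all k ≥ 2: in a 2-colouring of K_k, either some edge is red (a red K_2) or all edges are blue (a blue K_k). And K_{19} coloured all-blue has no blue K_20, so R(2, 20) > 19. Hence R(2, 20) = 20.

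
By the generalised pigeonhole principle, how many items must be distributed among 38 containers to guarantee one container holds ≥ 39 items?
n = (39 − 1)·38 + 1 = 1445

By the generalised pigeonhole principle, to guarantee some box contains ≥ r objects we need more than (r − 1) · k objects total. Threshold: n = (r − 1) · k + 1. With r = 39 and k = 38: n = 38 · 38 + 1 = 1444 + 1 = 1445. For n = 1444 = 38 · 38, we can put exactly 38 objects in every box, avoiding 39 in any single one — so 1445 is tight.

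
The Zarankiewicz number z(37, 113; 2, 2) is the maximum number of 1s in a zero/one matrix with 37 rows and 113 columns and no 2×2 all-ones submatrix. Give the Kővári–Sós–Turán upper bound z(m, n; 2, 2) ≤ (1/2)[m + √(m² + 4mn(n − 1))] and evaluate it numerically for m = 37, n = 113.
z(37, 113; 2, 2) ≤ (1/2)[37 + √(37² + 4·37·113·112)] = (1/2)[37 + √1874457] = 703.0541

Kővári–Sós–Turán: let r_1, ..., r_37 be the row sums and z = Σ r_i the total number of 1s. Each pair of columns can share at most one row with both entries 1 (else a 2×2 all-ones block appears), so Σ_i C(r_i, 2) ≤ C(113, 2) = 6328. By convexity Σ_i C(r_i, 2) ≥ 37·C(z/37, 2) = z(z − 37)/(2·37), giving z² − 37z − 37·113·112 ≤ 0 and hence z ≤ (1/2)[37 + √(1369 + 4·468272)] = (1/2)[37 + √1874457] ≈ (1/2)(37 + 1369.1081) = 703.0541.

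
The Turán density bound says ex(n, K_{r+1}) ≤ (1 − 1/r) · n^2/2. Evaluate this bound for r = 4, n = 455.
Turán density bound = (3/4) · 455^2/2 = 621075/8 ≈ 77634.375

Turán's theorem: ex(n, K_{r+1}) is achieved by the complete r-partite Turán graph T(n, r) with parts as balanced as possible, and is at most (1 − 1/r) · n^2/2. For r = 4, n = 455: the density bound is (3/4) · 207025/2 = 621075/8 ≈ 77634.375. The integer-valued extremum is e(T(455, 4)) = 77634, which is strictly less than the density bound 621075/8 since 4 ∤ 455 (the parts of T(455, 4) cannot all be equal).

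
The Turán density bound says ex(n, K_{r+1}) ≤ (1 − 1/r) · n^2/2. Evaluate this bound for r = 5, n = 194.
Turán density bound = (4/5) · 194^2/2 = 75272/5 ≈ 15054.4

Turán's theorem: ex(n, K_{r+1}) is achieved by the complete r-partite Turán graph T(n, r) with parts as balanced as possible, and is at most (1 − 1/r) · n^2/2. For r = 5, n = 194: the density bound is (4/5) · 37636/2 = 75272/5 ≈ 15054.4. The integer-valued extremum is e(T(194, 5)) = 15054, which is strictly less than the density bound 75272/5 since 5 ∤ 194 (the parts of T(194, 5) cannot all be equal).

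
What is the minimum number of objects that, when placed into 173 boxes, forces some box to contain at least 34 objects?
n = (34 − 1)·173 + 1 = 5710

By the generalised pigeonhole principle, to guarantee some box contains ≥ r objects we need more than (r − 1) · k objects total. Threshold: n = (r − 1) · k + 1. With r = 34 and k = 173: n = 33 · 173 + 1 = 5709 + 1 = 5710. For n = 5709 = 33 · 173, we can put exactly 33 objects in every box, avoiding 34 in any single one — so 5710 is tight.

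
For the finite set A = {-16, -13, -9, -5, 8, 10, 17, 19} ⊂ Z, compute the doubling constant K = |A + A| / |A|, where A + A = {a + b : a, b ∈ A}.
K = |A + A| / |A| = 32/8 = 4

Enumerate A + A = {a + b : a, b ∈ A}. With |A| = 8, there are |A|^2 = 64 ordered sum pairs; collecting distinct values, A + A = {-32, -29, -26, -25, -22, -21, -18, -14, -10, -8, -6, -5, -3, -1, 1, 3, 4, 5, 6, 8, 10, 12, 14, 16, 18, 20, 25, 27, 29, 34, 36, 38}, so |A + A| = 32. Thus K = 32/8 = 4. For comparison, the minimum possible |A + A| over all 8-element sets is 2·8 − 1 = 15 (so min K = 15/8), attained only by arithmetic progressions.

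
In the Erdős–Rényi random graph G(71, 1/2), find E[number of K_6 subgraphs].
E[# K_6] = C(71, 6) · (1/2)^C(6, 2) = 143218999 / 2^15 ≈ 4370.696991

For each 6-subset S of vertices (there are C(71, 6) = 143218999 such S), let X_S = 1 if S induces a K_6 (all C(6, 2) = 15 edges present). Then P(X_S = 1) = (1/2)^15 = 1/32768. By linearity of expectation, E[# K_6] = C(71, 6) · (1/2)^15 = 143218999 / 32768 ≈ 4370.696991.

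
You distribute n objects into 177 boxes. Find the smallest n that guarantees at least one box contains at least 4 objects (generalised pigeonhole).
n = (4 − 1)·177 + 1 = 532

By the generalised pigeonhole principle, to guarantee some box contains ≥ r objects we need more than (r − 1) · k objects total. Threshold: n = (r − 1) · k + 1. With r = 4 and k = 177: n = 3 · 177 + 1 = 531 + 1 = 532. For n = 531 = 3 · 177, we can put exactly 3 objects in every box, avoiding 4 in any single one — so 532 is tight.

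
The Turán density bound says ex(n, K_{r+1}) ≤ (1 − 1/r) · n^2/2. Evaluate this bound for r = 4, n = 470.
Turán density bound = (3/4) · 470^2/2 = 165675/2 ≈ 82837.5

Turán's theorem: ex(n, K_{r+1}) is achieved by the complete r-partite Turán graph T(n, r) with parts as balanced as possible, and is at most (1 − 1/r) · n^2/2. For r = 4, n = 470: the density bound is (3/4) · 220900/2 = 165675/2 ≈ 82837.5. The integer-valued extremum is e(T(470, 4)) = 82837, which is strictly less than the density bound 165675/2 since 4 ∤ 470 (the parts of T(470, 4) cannot all be equal).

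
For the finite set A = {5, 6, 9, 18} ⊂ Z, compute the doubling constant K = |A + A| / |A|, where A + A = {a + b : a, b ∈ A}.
K = |A + A| / |A| = 10/4 = 5/2

Enumerate A + A = {a + b : a, b ∈ A}. With |A| = 4, there are |A|^2 = 16 ordered sum pairs; collecting distinct values, A + A = {10, 11, 12, 14, 15, 18, 23, 24, 27, 36}, so |A + A| = 10. Thus K = 10/4 = 5/2. For comparison, the minimum possible |A + A| over all 4-element sets is 2·4 − 1 = 7 (so min K = 7/4), attained only by arithmetic progressions.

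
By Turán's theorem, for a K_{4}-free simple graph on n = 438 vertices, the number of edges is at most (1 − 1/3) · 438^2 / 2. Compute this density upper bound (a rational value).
Turán density bound = (2/3) · 438^2/2 = 63948

Turán's theorem: ex(n, K_{r+1}) is achieved by the complete r-partite Turán graph T(n, r) with parts as balanced as possible, and is at most (1 − 1/r) · n^2/2. For r = 3, n = 438: the density bound is (2/3) · 191844/2 = 63948. Since 3 ∣ 438, the Turán graph T(438, 3) has parts of equal size 146, and its edge count e(T(438, 3)) = 63948 attains the density bound exactly.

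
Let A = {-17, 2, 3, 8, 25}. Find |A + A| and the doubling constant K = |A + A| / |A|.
K = |A + A| / |A| = 15/5 = 3

Enumerate A + A = {a + b : a, b ∈ A}. With |A| = 5, there are |A|^2 = 25 ordered sum pairs; collecting distinct values, A + A = {-34, -15, -14, -9, 4, 5, 6, 8, 10, 11, 16, 27, 28, 33, 50}, so |A + A| = 15. Thus K = 15/5 = 3. For comparison, the minimum possible |A + A| over all 5-element sets is 2·5 − 1 = 9 (so min K = 9/5), attained only by arithmetic progressions.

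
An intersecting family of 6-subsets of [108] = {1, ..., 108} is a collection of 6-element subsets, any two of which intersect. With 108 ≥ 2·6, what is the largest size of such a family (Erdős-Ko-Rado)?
max |F| = C(107, 5) = 106308566

The Erdős-Ko-Rado theorem states: for n ≥ 2k, an intersecting family of k-subsets of an n-element set has size at most C(n − 1, k − 1), with equality for 'star' families {A ⊆ [n] : |A| = k, i ∈ A} (fix an element i). For n = 108, k = 6: C(107, 5) = 106308566.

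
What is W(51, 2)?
W(51, 2) = 51 + 1 = 52

A 2-term AP is any pair of integers, so a monochromatic 2-AP exists iff some colour is used at least twice. With 51 colours, the colouring i ↦ i on {1, ..., 51} uses each colour once, avoiding any monochromatic pair, so W(51, 2) > 51. For {1, ..., 52}, pigeonhole forces two integers of the same colour, which form a monochromatic 2-AP. Hence W(51, 2) = 52.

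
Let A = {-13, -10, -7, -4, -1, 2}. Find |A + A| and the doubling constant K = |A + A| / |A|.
K = |A + A| / |A| = 11/6

Enumerate A + A = {a + b : a, b ∈ A}. With |A| = 6, there are |A|^2 = 36 ordered sum pairs; collecting distinct values, A + A = {-26, -23, -20, -17, -14, -11, -8, -5, -2, 1, 4}, so |A + A| = 11. Thus K = 11/6. Here |A + A| = 2|A| − 1 = 11, the minimum possible — so K = 11/6 is minimal, which holds iff A is an arithmetic progression.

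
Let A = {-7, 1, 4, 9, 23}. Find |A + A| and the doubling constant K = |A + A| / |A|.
K = |A + A| / |A| = 14/5

Enumerate A + A = {a + b : a, b ∈ A}. With |A| = 5, there are |A|^2 = 25 ordered sum pairs; collecting distinct values, A + A = {-14, -6, -3, 2, 5, 8, 10, 13, 16, 18, 24, 27, 32, 46}, so |A + A| = 14. Thus K = 14/5. For comparison, the minimum possible |A + A| over all 5-element sets is 2·5 − 1 = 9 (so min K = 9/5), attained only by arithmetic progressions.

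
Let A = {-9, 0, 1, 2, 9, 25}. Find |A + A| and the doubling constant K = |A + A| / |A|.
K = |A + A| / |A| = 19/6

Enumerate A + A = {a + b : a, b ∈ A}. With |A| = 6, there are |A|^2 = 36 ordered sum pairs; collecting distinct values, A + A = {-18, -9, -8, -7, 0, 1, 2, 3, 4, 9, 10, 11, 16, 18, 25, 26, 27, 34, 50}, so |A + A| = 19. Thus K = 19/6. For comparison, the minimum possible |A + A| over all 6-element sets is 2·6 − 1 = 11 (so min K = 11/6), attained only by arithmetic progressions.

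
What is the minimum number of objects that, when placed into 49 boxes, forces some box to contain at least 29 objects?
n = (29 − 1)·49 + 1 = 1373

By the generalised pigeonhole principle, to guarantee some box contains ≥ r objects we need more than (r − 1) · k objects total. Threshold: n = (r − 1) · k + 1. With r = 29 and k = 49: n = 28 · 49 + 1 = 1372 + 1 = 1373. For n = 1372 = 28 · 49, we can put exactly 28 objects in every box, avoiding 29 in any single one — so 1373 is tight.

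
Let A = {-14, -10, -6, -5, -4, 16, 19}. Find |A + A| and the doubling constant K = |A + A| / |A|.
K = |A + A| / |A| = 26/7

Enumerate A + A = {a + b : a, b ∈ A}. With |A| = 7, there are |A|^2 = 49 ordered sum pairs; collecting distinct values, A + A = {-28, -24, -20, -19, -18, -16, -15, -14, -12, -11, -10, -9, -8, 2, 5, 6, 9, 10, 11, 12, 13, 14, 15, 32, 35, 38}, so |A + A| = 26. Thus K = 26/7. For comparison, the minimum possible |A + A| over all 7-element sets is 2·7 − 1 = 13 (so min K = 13/7), attained only by arithmetic progressions.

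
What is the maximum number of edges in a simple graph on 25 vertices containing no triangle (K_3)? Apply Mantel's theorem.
ex(25, K_3) = ⌊25^2/4⌋ = 156

Mantel (1907): a triangle-free graph on n vertices has at most ⌊n^2/4⌋ edges, with equality for the complete bipartite graph K_{⌊n/2⌋, ⌈n/2⌉}. For n = 25: ⌊25^2/4⌋ = ⌊625/4⌋ = 156. The extremal graph is K_{12, 13}, which has 12·13 = 156 edges.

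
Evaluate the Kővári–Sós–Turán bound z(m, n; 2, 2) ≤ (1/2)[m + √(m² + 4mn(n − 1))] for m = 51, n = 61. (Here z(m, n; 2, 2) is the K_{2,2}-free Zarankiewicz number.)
z(51, 61; 2, 2) ≤ (1/2)[51 + √(51² + 4·51·61·60)] = (1/2)[51 + √749241] = 458.2935

Kővári–Sós–Turán: let r_1, ..., r_51 be the row sums and z = Σ r_i the total number of 1s. Each pair of columns can share at most one row with both entries 1 (else a 2×2 all-ones block appears), so Σ_i C(r_i, 2) ≤ C(61, 2) = 1830. By convexity Σ_i C(r_i, 2) ≥ 51·C(z/51, 2) = z(z − 51)/(2·51), giving z² − 51z − 51·61·60 ≤ 0 and hence z ≤ (1/2)[51 + √(2601 + 4·186660)] = (1/2)[51 + √749241] ≈ (1/2)(51 + 865.5871) = 458.2935.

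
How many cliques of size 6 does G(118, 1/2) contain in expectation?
E[# K_6] = C(118, 6) · (1/2)^C(6, 2) = 3295144749 / 2^15 ≈ 100559.837311

For each 6-subset S of vertices (there are C(118, 6) = 3295144749 such S), let X_S = 1 if S induces a K_6 (all C(6, 2) = 15 edges present). Then P(X_S = 1) = (1/2)^15 = 1/32768. By linearity of expectation, E[# K_6] = C(118, 6) · (1/2)^15 = 3295144749 / 32768 ≈ 100559.837311.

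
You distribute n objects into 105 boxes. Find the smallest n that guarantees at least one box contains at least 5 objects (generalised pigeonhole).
n = (5 − 1)·105 + 1 = 421

By the generalised pigeonhole principle, to guarantee some box contains ≥ r objects we need more than (r − 1) · k objects total. Threshold: n = (r − 1) · k + 1. With r = 5 and k = 105: n = 4 · 105 + 1 = 420 + 1 = 421. For n = 420 = 4 · 105, we can put exactly 4 objects in every box, avoiding 5 in any single one — so 421 is tight.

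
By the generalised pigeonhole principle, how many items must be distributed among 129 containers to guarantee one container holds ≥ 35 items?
n = (35 − 1)·129 + 1 = 4387

By the generalised pigeonhole principle, to guarantee some box contains ≥ r objects we need more than (r − 1) · k objects total. Threshold: n = (r − 1) · k + 1. With r = 35 and k = 129: n = 34 · 129 + 1 = 4386 + 1 = 4387. For n = 4386 = 34 · 129, we can put exactly 34 objects in every box, avoiding 35 in any single one — so 4387 is tight.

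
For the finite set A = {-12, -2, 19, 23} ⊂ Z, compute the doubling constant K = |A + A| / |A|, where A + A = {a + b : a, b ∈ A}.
K = |A + A| / |A| = 10/4 = 5/2

Enumerate A + A = {a + b : a, b ∈ A}. With |A| = 4, there are |A|^2 = 16 ordered sum pairs; collecting distinct values, A + A = {-24, -14, -4, 7, 11, 17, 21, 38, 42, 46}, so |A + A| = 10. Thus K = 10/4 = 5/2. For comparison, the minimum possible |A + A| over all 4-element sets is 2·4 − 1 = 7 (so min K = 7/4), attained only by arithmetic progressions.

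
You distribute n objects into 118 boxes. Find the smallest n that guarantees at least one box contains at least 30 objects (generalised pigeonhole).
n = (30 − 1)·118 + 1 = 3423

By the generalised pigeonhole principle, to guarantee some box contains ≥ r objects we need more than (r − 1) · k objects total. Threshold: n = (r − 1) · k + 1. With r = 30 and k = 118: n = 29 · 118 + 1 = 3422 + 1 = 3423. For n = 3422 = 29 · 118, we can put exactly 29 objects in every box, avoiding 30 in any single one — so 3423 is tight.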